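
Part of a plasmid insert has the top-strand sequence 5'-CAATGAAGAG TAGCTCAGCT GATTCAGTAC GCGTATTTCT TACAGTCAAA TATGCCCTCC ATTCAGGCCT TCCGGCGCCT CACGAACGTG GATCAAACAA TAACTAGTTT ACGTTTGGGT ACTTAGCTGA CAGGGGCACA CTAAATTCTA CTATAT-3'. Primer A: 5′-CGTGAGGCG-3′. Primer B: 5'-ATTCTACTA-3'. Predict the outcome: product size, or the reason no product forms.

Primer A (CGTGAGGCG) has reverse complement CGCCTCACG, which matches the top strand at positions 76–84; primer A anneals to the top strand there with its 3' end pointing upstream toward position 76.
Primer B (ATTCTACTA) matches the top strand directly at positions 145–153; it anneals to the bottom strand with its 3' end pointing downstream toward position 153.
The 3' ends diverge (primer A extends toward position 1, primer B toward position 156), so the primers never converge on a shared product.

No product — the primers' 3' ends point away from each other.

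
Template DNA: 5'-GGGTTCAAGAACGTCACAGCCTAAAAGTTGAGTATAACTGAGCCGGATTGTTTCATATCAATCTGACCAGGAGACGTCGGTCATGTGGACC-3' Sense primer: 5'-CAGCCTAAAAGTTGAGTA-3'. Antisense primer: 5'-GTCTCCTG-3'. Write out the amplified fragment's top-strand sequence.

5'-CAGCCTAAAAGTTGAGTATAACTGAGCCGGATTGTTTCATATCAATCTGACCAGGAGAC-3'

Scanning the template, CAGCCTAAAAGTTGAGTA occurs at positions 17–34; this primer anneals to the bottom strand there with its 3' end pointing downstream.
Reverse complement of the reverse primer: CAGGAGAC. This occurs on the top strand at positions 68–75.
The product is the template from position 17 through 75 (59 bp).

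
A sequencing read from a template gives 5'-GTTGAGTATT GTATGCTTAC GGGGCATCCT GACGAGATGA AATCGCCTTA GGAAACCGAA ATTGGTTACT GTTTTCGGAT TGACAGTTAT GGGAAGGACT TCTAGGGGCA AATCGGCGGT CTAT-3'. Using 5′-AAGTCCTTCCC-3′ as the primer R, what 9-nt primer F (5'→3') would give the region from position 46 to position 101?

The reverse primer's reverse complement GGGAAGGACTT matches the template at positions 91–101; the product starts at position 46.
The forward primer is identical to the top strand over positions 46–54: CCTTAGGAA.

5'-CCTTAGGAA-3'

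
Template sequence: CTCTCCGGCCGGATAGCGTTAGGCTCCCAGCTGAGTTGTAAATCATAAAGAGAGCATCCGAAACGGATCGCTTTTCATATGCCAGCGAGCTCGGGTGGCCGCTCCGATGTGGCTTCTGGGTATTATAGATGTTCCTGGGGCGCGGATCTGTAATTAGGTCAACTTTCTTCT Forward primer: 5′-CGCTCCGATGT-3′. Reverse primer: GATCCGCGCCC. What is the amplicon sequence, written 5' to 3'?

Scanning the template, CGCTCCGATGT occurs at positions 100–110; this primer anneals to the bottom strand there with its 3' end pointing downstream.
Taking the reverse complement of GATCCGCGCCC gives GGGCGCGGATC, found at positions 138–148 on the template; the primer anneals here to the top strand with its 3' end pointing upstream.
The product is the template from position 100 through 148 (49 bp).

5'-CGCTCCGATGTGGCTTCTGGGTATTATAGATGTTCCTGGGGCGCGGATC-3'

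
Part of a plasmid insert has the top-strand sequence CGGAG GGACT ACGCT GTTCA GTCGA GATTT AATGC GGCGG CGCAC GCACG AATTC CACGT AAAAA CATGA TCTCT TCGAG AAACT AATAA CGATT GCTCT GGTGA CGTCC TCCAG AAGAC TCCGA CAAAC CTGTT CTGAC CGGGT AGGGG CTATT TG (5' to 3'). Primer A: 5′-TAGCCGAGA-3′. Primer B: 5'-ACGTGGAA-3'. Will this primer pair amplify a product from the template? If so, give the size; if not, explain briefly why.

Primer A (TAGCCGAGA) does not match the top strand, and its reverse complement TCTCGGCTA does not match either.
With no annealing site for primer A, no amplification occurs.

No product — primer A has no binding site in the template.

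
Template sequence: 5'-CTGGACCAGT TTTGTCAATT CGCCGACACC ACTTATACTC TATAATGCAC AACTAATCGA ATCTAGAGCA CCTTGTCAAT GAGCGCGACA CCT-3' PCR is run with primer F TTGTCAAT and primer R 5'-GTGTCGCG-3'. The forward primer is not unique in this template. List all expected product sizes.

80 bp, 19 bp

The forward primer TTGTCAAT matches the top strand at positions 12–19, 73–80.
The reverse primer's reverse complement is CGCGACAC, matching at positions 84–91.
Each forward site pairs with the reverse site to give a product ending at position 91: sizes 80, 19 bp.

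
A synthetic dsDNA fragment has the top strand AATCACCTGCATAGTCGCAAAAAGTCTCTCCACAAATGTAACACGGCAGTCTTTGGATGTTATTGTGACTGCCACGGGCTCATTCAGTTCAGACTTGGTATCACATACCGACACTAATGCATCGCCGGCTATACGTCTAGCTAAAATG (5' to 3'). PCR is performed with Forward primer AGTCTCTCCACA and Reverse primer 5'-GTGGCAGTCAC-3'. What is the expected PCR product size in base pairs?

Scanning the template, AGTCTCTCCACA occurs at positions 23–34; this primer anneals to the bottom strand there with its 3' end pointing downstream.
Reverse complement of the reverse primer: GTGACTGCCAC. This occurs on the top strand at positions 65–75.
Product length = (reverse-primer end) − (forward-primer start) + 1 = 75 − 23 + 1 = 53 bp.

53 bp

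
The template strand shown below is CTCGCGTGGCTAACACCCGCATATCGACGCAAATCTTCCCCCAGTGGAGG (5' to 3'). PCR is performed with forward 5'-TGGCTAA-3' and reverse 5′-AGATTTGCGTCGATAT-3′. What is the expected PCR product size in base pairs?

The forward primer matches the template at positions 7–13.
Reverse complement of the reverse primer: ATATCGACGCAAATCT. This occurs on the top strand at positions 21–36.
Product length = (reverse-primer end) − (forward-primer start) + 1 = 36 − 7 + 1 = 30 bp.

30 bp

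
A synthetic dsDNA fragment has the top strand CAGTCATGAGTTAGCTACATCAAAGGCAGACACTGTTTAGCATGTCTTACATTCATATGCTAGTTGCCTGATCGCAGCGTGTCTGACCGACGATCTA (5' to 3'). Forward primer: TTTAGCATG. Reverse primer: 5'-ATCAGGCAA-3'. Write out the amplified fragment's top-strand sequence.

The forward primer matches the template at positions 36–44.
Reverse complement of the reverse primer: TTGCCTGAT. This occurs on the top strand at positions 64–72.
The product is the template from position 36 through 72 (37 bp).

5'-TTTAGCATGTCTTACATTCATATGCTAGTTGCCTGAT-3'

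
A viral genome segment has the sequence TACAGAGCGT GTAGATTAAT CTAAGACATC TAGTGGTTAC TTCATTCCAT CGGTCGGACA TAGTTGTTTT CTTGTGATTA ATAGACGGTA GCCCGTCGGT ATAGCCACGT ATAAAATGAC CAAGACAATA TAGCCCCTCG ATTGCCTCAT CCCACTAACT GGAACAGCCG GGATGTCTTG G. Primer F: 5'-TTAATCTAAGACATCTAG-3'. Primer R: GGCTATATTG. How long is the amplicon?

The forward primer matches the template at positions 16–33.
Taking the reverse complement of GGCTATATTG gives CAATATAGCC, found at positions 126–135 on the template; the primer anneals here to the top strand with its 3' end pointing upstream.
Product length = (reverse-primer end) − (forward-primer start) + 1 = 135 − 16 + 1 = 120 bp.

120 bp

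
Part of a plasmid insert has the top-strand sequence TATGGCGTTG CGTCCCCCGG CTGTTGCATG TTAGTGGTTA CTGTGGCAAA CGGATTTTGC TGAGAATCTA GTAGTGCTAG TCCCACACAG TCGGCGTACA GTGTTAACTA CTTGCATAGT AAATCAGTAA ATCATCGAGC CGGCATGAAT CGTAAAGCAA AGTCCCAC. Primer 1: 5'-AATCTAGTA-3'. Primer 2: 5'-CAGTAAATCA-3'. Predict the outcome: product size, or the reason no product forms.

Primer 1 (AATCTAGTA) matches the top strand at positions 65–73 (3' end points downstream).
Primer 2 (CAGTAAATCA) also matches the top strand directly, at positions 125–134 — its reverse complement TGATTTACTG is not present.
Both primers anneal to the bottom strand with 3' ends pointing the same way, so neither can prime synthesis back toward the other.

No product — both primers anneal to the same strand and extend in the same direction.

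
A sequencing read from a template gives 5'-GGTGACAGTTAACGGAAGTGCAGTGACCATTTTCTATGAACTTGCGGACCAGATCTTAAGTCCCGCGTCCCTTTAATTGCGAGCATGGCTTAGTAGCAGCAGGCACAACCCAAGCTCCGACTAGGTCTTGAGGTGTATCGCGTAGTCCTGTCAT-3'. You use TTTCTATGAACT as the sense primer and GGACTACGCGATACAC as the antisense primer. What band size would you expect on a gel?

The forward primer matches the template at positions 31–42.
Reverse complement of the reverse primer: GTGTATCGCGTAGTCC. This occurs on the top strand at positions 133–148.
The product runs from position 31 to position 148, so its length is 148 − 31 + 1 = 118 bp.

118 bp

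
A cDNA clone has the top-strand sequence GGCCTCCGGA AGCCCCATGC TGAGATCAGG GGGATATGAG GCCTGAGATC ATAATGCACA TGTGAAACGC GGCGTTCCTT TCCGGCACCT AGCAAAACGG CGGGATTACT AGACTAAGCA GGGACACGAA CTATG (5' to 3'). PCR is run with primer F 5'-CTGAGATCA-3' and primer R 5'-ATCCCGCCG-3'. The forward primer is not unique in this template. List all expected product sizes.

The forward primer CTGAGATCA matches the top strand at positions 20–28, 43–51.
The reverse primer's reverse complement is CGGCGGGAT, matching at positions 98–106.
Each forward site pairs with the reverse site to give a product ending at position 106: sizes 87, 64 bp.

87 bp, 64 bp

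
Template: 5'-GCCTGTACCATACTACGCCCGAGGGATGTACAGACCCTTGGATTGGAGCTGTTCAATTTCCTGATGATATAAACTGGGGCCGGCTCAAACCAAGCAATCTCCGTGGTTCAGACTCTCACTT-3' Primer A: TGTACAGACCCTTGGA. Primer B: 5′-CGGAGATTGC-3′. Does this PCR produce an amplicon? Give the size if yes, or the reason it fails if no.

Yes — a 77 bp product.

Primer A (TGTACAGACCCTTGGA) matches the top strand at positions 27–42; it acts as a forward primer.
Primer B's reverse complement is GCAATCTCCG, matching the top strand at positions 94–103; it acts as a reverse primer.
The 3' ends face each other across positions 27–103, giving a 77 bp product.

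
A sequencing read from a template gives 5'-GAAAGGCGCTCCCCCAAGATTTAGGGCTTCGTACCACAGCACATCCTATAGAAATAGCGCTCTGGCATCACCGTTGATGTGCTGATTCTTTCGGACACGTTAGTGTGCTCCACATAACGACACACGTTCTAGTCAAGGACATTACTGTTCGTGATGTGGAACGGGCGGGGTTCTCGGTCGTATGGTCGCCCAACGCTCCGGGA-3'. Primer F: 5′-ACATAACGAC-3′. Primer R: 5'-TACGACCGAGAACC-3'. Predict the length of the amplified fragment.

71 bp

Scanning the template, ACATAACGAC occurs at positions 112–121; this primer anneals to the bottom strand there with its 3' end pointing downstream.
Reverse complement of the reverse primer: GGTTCTCGGTCGTA. This occurs on the top strand at positions 169–182.
The product runs from position 112 to position 182, so its length is 182 − 112 + 1 = 71 bp.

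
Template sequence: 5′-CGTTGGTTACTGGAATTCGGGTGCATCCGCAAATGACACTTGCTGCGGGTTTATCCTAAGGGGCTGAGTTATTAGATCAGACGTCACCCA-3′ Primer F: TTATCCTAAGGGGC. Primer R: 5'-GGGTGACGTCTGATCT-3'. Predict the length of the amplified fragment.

39 bp

Scanning the template, TTATCCTAAGGGGC occurs at positions 51–64; this primer anneals to the bottom strand there with its 3' end pointing downstream.
The reverse primer's reverse complement is AGATCAGACGTCACCC, which matches the template at positions 74–89.
The product runs from position 51 to position 89, so its length is 89 − 51 + 1 = 39 bp.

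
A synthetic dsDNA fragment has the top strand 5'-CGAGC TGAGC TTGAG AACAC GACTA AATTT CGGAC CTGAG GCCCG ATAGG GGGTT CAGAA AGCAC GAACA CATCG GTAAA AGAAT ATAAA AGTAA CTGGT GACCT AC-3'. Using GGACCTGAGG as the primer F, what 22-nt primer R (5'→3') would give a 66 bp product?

5'-AGTTACTTTTATATTCTTTTAC-3'

The forward primer binds at positions 32–41, so a 66 bp product ends at position 32 + 66 − 1 = 97.
The reverse primer anneals to the top strand over positions 76–97, i.e. to GTAAAAGAATATAAAAGTAACT.
Its sequence written 5'→3' is the reverse complement: AGTTACTTTTATATTCTTTTAC.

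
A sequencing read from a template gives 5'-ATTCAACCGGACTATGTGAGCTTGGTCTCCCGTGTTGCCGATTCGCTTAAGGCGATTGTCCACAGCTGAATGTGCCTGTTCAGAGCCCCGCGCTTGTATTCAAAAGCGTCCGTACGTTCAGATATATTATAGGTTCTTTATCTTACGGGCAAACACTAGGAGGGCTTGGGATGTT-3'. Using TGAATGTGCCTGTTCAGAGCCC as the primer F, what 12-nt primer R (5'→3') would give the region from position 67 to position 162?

5'-CTCCTAGTGTTT-3'

The product's 3' end on the top strand is position 162.
The reverse primer anneals to the top strand over positions 151–162, i.e. to AAACACTAGGAG.
Its sequence written 5'→3' is the reverse complement: CTCCTAGTGTTT.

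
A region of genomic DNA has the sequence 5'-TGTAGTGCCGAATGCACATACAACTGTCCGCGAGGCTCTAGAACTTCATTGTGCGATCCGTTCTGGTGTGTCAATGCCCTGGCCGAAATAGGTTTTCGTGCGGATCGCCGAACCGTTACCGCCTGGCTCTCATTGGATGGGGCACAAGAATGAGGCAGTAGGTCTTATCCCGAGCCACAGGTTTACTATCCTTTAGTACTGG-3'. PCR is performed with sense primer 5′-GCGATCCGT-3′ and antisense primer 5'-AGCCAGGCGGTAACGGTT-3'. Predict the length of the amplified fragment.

The forward primer matches the template at positions 53–61.
Reverse complement of the reverse primer: AACCGTTACCGCCTGGCT. This occurs on the top strand at positions 111–128.
The product runs from position 53 to position 128, so its length is 128 − 53 + 1 = 76 bp.

76 bp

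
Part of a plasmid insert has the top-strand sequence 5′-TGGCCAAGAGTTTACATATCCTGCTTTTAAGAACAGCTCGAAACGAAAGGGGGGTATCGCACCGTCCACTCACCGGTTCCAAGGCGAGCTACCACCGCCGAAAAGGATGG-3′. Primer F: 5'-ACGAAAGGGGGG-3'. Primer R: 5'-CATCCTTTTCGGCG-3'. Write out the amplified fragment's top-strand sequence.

Forward primer ACGAAAGGGGGG is found on the top strand at positions 43–54.
Taking the reverse complement of CATCCTTTTCGGCG gives CGCCGAAAAGGATG, found at positions 96–109 on the template; the primer anneals here to the top strand with its 3' end pointing upstream.
The product is the template from position 43 through 109 (67 bp).

5'-ACGAAAGGGGGGTATCGCACCGTCCACTCACCGGTTCCAAGGCGAGCTACCACCGCCGAAAAGGATG-3'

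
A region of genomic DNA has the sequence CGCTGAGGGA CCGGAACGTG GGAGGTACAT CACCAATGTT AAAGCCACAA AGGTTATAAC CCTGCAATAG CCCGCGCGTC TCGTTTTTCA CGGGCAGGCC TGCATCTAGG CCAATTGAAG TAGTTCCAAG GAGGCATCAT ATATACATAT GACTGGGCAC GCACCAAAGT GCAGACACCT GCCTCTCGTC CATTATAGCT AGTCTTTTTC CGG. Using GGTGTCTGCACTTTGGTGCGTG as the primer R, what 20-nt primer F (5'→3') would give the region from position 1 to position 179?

5'-CGCTGAGGGACCGGAACGTG-3'

The reverse primer's reverse complement CACGCACCAAAGTGCAGACACC matches the template at positions 158–179; the product starts at position 1.
The forward primer is identical to the top strand over positions 1–20: CGCTGAGGGACCGGAACGTG.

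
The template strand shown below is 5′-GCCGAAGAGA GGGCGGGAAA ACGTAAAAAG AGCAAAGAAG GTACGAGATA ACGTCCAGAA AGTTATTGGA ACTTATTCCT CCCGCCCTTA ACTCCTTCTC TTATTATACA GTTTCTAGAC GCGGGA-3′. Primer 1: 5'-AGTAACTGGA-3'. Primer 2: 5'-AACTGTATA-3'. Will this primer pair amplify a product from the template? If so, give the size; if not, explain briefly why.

No product — primer 1 has no binding site in the template.

Primer 1 (AGTAACTGGA) does not match the top strand, and its reverse complement TCCAGTTACT does not match either.
With no annealing site for primer 1, no amplification occurs.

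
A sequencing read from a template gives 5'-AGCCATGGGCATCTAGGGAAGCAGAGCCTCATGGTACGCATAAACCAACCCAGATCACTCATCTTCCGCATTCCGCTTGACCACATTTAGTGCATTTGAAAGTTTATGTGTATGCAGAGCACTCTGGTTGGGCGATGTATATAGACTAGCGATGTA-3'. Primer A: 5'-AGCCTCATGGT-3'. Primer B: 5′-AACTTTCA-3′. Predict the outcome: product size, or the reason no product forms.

Yes — an 80 bp product.

Primer A (AGCCTCATGGT) matches the top strand at positions 25–35; it acts as a forward primer.
Primer B's reverse complement is TGAAAGTT, matching the top strand at positions 97–104; it acts as a reverse primer.
The 3' ends face each other across positions 25–104, giving an 80 bp product.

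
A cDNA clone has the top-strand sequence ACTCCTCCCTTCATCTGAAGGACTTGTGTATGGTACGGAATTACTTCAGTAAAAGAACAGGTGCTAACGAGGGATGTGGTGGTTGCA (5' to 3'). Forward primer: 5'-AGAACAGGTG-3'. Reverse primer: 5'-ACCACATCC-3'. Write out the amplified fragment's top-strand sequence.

5'-AGAACAGGTGCTAACGAGGGATGTGGT-3'

Forward primer AGAACAGGTG is found on the top strand at positions 54–63.
Reverse complement of the reverse primer: GGATGTGGT. This occurs on the top strand at positions 72–80.
The product is the template from position 54 through 80 (27 bp).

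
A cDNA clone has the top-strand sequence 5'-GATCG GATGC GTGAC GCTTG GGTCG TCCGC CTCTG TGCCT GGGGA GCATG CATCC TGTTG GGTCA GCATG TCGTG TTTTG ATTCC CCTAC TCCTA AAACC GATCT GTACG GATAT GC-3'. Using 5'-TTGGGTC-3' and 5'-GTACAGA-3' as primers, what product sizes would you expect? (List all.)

The forward primer TTGGGTC matches the top strand at positions 18–24, 58–64.
The reverse primer's reverse complement is TCTGTAC, matching at positions 103–109.
Each forward site pairs with the reverse site to give a product ending at position 109: sizes 92, 52 bp.

92 bp, 52 bp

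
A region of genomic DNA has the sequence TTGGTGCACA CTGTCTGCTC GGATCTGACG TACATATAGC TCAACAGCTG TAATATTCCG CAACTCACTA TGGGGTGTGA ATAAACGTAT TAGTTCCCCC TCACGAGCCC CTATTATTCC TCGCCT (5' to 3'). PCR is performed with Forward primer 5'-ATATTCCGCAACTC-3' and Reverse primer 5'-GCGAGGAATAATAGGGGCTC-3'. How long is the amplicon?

Forward primer ATATTCCGCAACTC is found on the top strand at positions 53–66.
Taking the reverse complement of GCGAGGAATAATAGGGGCTC gives GAGCCCCTATTATTCCTCGC, found at positions 105–124 on the template; the primer anneals here to the top strand with its 3' end pointing upstream.
Amplicon spans positions 53–124: 72 bp.

72 bp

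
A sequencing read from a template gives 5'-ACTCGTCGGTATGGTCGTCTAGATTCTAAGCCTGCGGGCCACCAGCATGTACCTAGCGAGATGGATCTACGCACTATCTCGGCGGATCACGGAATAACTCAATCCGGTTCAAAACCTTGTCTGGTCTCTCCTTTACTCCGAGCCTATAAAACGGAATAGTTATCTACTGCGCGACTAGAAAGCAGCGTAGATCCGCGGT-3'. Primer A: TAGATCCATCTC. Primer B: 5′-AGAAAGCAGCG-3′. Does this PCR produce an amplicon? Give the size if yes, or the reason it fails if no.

No product — the primers' 3' ends point away from each other.

Primer A (TAGATCCATCTC) has reverse complement GAGATGGATCTA, which matches the top strand at positions 58–69; primer A anneals to the top strand there with its 3' end pointing upstream toward position 58.
Primer B (AGAAAGCAGCG) matches the top strand directly at positions 177–187; it anneals to the bottom strand with its 3' end pointing downstream toward position 187.
The 3' ends diverge (primer A extends toward position 1, primer B toward position 199), so the primers never converge on a shared product.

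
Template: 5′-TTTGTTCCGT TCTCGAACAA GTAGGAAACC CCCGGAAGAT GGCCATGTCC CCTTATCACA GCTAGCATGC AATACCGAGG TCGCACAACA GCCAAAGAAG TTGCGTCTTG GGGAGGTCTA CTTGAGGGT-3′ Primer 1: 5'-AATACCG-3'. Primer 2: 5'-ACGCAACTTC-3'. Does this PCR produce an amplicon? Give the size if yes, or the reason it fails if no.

Primer 1 (AATACCG) matches the top strand at positions 71–77; it acts as a forward primer.
Primer 2's reverse complement is GAAGTTGCGT, matching the top strand at positions 97–106; it acts as a reverse primer.
The 3' ends face each other across positions 71–106, giving a 36 bp product.

Yes — a 36 bp product.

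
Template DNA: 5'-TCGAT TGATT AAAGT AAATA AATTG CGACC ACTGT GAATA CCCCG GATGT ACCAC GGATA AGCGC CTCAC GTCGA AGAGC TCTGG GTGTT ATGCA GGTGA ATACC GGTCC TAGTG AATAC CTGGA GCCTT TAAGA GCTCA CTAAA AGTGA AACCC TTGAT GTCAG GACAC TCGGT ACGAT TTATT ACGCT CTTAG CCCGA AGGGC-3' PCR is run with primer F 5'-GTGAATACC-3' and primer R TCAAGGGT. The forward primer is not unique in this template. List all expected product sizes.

126 bp, 63 bp, 47 bp

The forward primer GTGAATACC matches the top strand at positions 34–42, 97–105, 113–121.
The reverse primer's reverse complement is ACCCTTGA, matching at positions 152–159.
Each forward site pairs with the reverse site to give a product ending at position 159: sizes 126, 63, 47 bp.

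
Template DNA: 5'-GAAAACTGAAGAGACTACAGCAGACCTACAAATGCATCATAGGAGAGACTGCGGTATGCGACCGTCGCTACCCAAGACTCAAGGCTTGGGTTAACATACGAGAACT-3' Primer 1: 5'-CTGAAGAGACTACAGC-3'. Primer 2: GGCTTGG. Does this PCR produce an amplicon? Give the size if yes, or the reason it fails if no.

No product — both primers anneal to the same strand and extend in the same direction.

Primer 1 (CTGAAGAGACTACAGC) matches the top strand at positions 6–21 (3' end points downstream).
Primer 2 (GGCTTGG) also matches the top strand directly, at positions 83–89 — its reverse complement CCAAGCC is not present.
Both primers anneal to the bottom strand with 3' ends pointing the same way, so neither can prime synthesis back toward the other.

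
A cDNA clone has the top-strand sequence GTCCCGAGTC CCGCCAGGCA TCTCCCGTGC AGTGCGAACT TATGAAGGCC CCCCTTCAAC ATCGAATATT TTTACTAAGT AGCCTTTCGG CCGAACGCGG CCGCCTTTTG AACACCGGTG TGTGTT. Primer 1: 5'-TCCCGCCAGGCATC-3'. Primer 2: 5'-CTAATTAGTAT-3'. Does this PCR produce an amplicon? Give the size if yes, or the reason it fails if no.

Primer 2 (CTAATTAGTAT) does not match the top strand, and its reverse complement ATACTAATTAG does not match either.
With no annealing site for primer 2, no amplification occurs.

No product — primer 2 has no binding site in the template.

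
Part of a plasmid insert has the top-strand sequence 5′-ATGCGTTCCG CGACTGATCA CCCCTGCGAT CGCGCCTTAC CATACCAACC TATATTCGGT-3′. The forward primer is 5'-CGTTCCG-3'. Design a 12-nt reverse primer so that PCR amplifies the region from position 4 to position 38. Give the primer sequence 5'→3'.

The product's 3' end on the top strand is position 38.
The reverse primer anneals to the top strand over positions 27–38, i.e. to CGATCGCGCCTT.
Its sequence written 5'→3' is the reverse complement: AAGGCGCGATCG.

5'-AAGGCGCGATCG-3'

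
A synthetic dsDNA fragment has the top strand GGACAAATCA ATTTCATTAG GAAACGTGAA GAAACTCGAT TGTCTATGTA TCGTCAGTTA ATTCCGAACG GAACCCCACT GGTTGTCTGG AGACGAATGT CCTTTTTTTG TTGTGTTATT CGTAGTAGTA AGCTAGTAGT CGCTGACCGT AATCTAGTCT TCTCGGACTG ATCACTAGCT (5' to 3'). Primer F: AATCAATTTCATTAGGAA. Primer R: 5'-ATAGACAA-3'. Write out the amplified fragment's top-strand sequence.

The forward primer matches the template at positions 6–23.
The reverse primer's reverse complement is TTGTCTAT, which matches the template at positions 40–47.
The product is the template from position 6 through 47 (42 bp).

5'-AATCAATTTCATTAGGAAACGTGAAGAAACTCGATTGTCTAT-3'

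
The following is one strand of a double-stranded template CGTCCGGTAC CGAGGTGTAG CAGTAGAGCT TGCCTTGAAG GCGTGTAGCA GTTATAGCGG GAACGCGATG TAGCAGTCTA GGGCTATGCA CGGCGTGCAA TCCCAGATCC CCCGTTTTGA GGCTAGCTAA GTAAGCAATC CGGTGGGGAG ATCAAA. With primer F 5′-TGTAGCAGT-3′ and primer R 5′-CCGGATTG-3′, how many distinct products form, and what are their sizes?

The forward primer TGTAGCAGT matches the top strand at positions 16–24, 44–52, 69–77.
The reverse primer's reverse complement is CAATCCGG, matching at positions 136–143.
Each forward site pairs with the reverse site to give a product ending at position 143: sizes 128, 100, 75 bp.

Three products: 128 bp, 100 bp, 75 bp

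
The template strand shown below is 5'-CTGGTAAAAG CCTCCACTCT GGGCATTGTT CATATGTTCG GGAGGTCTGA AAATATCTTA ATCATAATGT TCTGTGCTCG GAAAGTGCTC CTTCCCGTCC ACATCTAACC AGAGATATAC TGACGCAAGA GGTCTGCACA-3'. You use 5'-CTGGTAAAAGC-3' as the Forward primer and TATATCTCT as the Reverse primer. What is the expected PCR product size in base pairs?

Forward primer CTGGTAAAAGC is found on the top strand at positions 1–11.
Reverse complement of the reverse primer: AGAGATATA. This occurs on the top strand at positions 111–119.
The product runs from position 1 to position 119, so its length is 119 − 1 + 1 = 119 bp.

119 bp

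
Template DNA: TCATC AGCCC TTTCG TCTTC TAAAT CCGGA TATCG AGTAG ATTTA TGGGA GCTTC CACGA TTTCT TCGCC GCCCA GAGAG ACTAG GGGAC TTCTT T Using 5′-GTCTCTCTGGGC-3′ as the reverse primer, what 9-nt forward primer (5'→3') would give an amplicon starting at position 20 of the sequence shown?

The reverse primer's reverse complement GCCCAGAGAGAC matches the template at positions 71–82; the product starts at position 20.
The forward primer is identical to the top strand over positions 20–28: CTAAATCCG.

5'-CTAAATCCG-3'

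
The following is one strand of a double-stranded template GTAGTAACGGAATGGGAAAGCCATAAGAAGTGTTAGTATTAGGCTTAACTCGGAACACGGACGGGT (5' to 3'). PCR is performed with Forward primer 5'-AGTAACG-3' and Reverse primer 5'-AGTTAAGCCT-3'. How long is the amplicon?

48 bp

The forward primer matches the template at positions 3–9.
Reverse complement of the reverse primer: AGGCTTAACT. This occurs on the top strand at positions 41–50.
Amplicon spans positions 3–50: 48 bp.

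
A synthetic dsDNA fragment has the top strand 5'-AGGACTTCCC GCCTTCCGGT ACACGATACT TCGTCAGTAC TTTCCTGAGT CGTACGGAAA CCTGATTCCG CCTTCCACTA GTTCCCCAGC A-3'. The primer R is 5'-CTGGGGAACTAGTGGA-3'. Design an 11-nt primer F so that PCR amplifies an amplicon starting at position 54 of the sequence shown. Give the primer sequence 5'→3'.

The reverse primer's reverse complement TCCACTAGTTCCCCAG matches the template at positions 74–89; the product starts at position 54.
The forward primer is identical to the top strand over positions 54–64: ACGGAAACCTG.

5'-ACGGAAACCTG-3'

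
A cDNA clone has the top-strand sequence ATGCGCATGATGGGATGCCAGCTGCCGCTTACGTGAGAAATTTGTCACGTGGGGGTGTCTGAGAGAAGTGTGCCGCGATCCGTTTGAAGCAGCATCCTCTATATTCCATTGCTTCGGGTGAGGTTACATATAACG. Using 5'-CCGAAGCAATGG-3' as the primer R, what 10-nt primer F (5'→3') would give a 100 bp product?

5'-CCAGCTGCCG-3'

The reverse primer's reverse complement CCATTGCTTCGG matches the template at positions 106–117, so the product ends at position 117.
A 100 bp product then starts at position 117 − 100 + 1 = 18.
The forward primer is identical to the top strand there: CCAGCTGCCG.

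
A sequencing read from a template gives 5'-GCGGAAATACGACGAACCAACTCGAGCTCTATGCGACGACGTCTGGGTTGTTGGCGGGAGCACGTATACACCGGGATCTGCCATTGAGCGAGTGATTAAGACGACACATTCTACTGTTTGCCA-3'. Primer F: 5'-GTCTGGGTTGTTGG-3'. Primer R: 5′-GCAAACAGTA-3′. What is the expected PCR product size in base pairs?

81 bp

Scanning the template, GTCTGGGTTGTTGG occurs at positions 41–54; this primer anneals to the bottom strand there with its 3' end pointing downstream.
Reverse complement of the reverse primer: TACTGTTTGC. This occurs on the top strand at positions 112–121.
The product runs from position 41 to position 121, so its length is 121 − 41 + 1 = 81 bp.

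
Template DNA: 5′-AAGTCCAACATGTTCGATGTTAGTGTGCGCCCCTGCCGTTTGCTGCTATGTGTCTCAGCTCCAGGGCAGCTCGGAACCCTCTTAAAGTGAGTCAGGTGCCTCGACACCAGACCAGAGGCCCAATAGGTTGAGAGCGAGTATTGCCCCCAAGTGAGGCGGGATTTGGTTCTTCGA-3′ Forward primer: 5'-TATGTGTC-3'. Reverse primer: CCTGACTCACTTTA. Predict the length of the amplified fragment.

Scanning the template, TATGTGTC occurs at positions 47–54; this primer anneals to the bottom strand there with its 3' end pointing downstream.
The reverse primer's reverse complement is TAAAGTGAGTCAGG, which matches the template at positions 83–96.
Product length = (reverse-primer end) − (forward-primer start) + 1 = 96 − 47 + 1 = 50 bp.

50 bp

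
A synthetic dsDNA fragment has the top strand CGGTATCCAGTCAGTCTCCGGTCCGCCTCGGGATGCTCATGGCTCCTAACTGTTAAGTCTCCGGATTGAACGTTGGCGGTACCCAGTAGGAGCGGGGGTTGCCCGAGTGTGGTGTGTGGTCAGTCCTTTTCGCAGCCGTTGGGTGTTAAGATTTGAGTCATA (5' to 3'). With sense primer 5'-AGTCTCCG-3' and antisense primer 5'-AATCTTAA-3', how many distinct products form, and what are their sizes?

Two products: 141 bp, 98 bp

The forward primer AGTCTCCG matches the top strand at positions 13–20, 56–63.
The reverse primer's reverse complement is TTAAGATT, matching at positions 146–153.
Each forward site pairs with the reverse site to give a product ending at position 153: sizes 141, 98 bp.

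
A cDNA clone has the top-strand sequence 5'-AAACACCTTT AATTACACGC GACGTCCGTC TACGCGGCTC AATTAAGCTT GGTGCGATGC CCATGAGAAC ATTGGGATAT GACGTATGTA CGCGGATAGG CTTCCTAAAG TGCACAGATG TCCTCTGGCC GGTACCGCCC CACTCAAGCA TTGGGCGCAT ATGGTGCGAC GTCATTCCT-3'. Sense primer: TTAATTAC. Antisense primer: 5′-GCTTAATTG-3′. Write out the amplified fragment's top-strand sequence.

Forward primer TTAATTAC is found on the top strand at positions 9–16.
The reverse primer's reverse complement is CAATTAAGC, which matches the template at positions 40–48.
The product is the template from position 9 through 48 (40 bp).

5'-TTAATTACACGCGACGTCCGTCTACGCGGCTCAATTAAGC-3'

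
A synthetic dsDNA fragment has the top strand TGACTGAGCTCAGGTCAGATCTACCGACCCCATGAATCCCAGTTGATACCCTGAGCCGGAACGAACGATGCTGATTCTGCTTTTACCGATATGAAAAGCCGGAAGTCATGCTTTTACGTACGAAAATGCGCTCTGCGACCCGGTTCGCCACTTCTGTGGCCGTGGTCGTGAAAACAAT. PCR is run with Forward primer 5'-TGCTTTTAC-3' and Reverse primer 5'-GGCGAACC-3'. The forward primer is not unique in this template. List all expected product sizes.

72 bp, 41 bp

The forward primer TGCTTTTAC matches the top strand at positions 78–86, 109–117.
The reverse primer's reverse complement is GGTTCGCC, matching at positions 142–149.
Each forward site pairs with the reverse site to give a product ending at position 149: sizes 72, 41 bp.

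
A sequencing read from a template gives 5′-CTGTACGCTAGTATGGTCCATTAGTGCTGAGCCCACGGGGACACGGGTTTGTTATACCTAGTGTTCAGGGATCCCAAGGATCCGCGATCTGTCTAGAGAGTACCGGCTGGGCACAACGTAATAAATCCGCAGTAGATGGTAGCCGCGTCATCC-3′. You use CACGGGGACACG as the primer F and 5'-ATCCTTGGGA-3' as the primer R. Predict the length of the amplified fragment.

48 bp

The forward primer matches the template at positions 34–45.
Taking the reverse complement of ATCCTTGGGA gives TCCCAAGGAT, found at positions 72–81 on the template; the primer anneals here to the top strand with its 3' end pointing upstream.
Amplicon spans positions 34–81: 48 bp.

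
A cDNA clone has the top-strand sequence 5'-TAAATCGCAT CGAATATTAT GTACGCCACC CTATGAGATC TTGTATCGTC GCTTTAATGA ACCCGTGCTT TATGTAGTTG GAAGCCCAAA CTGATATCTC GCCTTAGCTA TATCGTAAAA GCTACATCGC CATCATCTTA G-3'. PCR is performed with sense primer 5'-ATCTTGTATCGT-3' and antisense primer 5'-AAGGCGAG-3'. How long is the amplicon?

Scanning the template, ATCTTGTATCGT occurs at positions 38–49; this primer anneals to the bottom strand there with its 3' end pointing downstream.
Reverse complement of the reverse primer: CTCGCCTT. This occurs on the top strand at positions 98–105.
The product runs from position 38 to position 105, so its length is 105 − 38 + 1 = 68 bp.

68 bp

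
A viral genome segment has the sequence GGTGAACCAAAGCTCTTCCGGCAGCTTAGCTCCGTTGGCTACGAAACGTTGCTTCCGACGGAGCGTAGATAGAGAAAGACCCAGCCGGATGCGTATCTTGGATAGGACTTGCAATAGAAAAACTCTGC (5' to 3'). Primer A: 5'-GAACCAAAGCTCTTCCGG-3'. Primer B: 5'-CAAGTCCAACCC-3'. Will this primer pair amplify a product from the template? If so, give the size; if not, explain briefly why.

Primer B (CAAGTCCAACCC) does not match the top strand, and its reverse complement GGGTTGGACTTG does not match either.
With no annealing site for primer B, no amplification occurs.

No product — primer B has no binding site in the template.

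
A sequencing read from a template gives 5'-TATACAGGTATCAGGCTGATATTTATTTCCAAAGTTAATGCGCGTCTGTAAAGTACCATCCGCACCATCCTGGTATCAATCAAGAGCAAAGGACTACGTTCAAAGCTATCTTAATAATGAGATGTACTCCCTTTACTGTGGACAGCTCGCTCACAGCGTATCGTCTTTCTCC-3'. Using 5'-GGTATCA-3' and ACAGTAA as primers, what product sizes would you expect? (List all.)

133 bp, 68 bp

The forward primer GGTATCA matches the top strand at positions 7–13, 72–78.
The reverse primer's reverse complement is TTACTGT, matching at positions 133–139.
Each forward site pairs with the reverse site to give a product ending at position 139: sizes 133, 68 bp.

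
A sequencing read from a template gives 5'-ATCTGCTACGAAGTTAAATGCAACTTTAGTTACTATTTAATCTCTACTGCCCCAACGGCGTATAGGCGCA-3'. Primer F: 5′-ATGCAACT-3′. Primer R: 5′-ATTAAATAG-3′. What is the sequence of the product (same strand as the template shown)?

Forward primer ATGCAACT is found on the top strand at positions 18–25.
Reverse complement of the reverse primer: CTATTTAAT. This occurs on the top strand at positions 33–41.
The product is the template from position 18 through 41 (24 bp).

5'-ATGCAACTTTAGTTACTATTTAAT-3'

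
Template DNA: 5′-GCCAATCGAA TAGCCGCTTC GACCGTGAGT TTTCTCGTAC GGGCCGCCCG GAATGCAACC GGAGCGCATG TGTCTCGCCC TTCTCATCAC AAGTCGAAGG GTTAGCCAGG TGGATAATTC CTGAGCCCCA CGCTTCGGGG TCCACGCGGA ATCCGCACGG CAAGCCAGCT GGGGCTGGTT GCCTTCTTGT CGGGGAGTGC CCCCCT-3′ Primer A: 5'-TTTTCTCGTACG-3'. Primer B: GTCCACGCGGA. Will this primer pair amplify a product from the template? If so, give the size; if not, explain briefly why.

Primer A (TTTTCTCGTACG) matches the top strand at positions 30–41 (3' end points downstream).
Primer B (GTCCACGCGGA) also matches the top strand directly, at positions 140–150 — its reverse complement TCCGCGTGGAC is not present.
Both primers anneal to the bottom strand with 3' ends pointing the same way, so neither can prime synthesis back toward the other.

No product — both primers anneal to the same strand and extend in the same direction.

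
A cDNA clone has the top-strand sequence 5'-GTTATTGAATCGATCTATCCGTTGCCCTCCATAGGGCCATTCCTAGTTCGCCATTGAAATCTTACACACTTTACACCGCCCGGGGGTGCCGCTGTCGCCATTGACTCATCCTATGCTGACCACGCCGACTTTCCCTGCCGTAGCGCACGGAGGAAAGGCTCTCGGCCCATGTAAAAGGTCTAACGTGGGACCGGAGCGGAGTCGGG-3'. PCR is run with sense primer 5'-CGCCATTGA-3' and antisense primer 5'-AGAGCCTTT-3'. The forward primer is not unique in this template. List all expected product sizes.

114 bp, 67 bp

The forward primer CGCCATTGA matches the top strand at positions 49–57, 96–104.
The reverse primer's reverse complement is AAAGGCTCT, matching at positions 154–162.
Each forward site pairs with the reverse site to give a product ending at position 162: sizes 114, 67 bp.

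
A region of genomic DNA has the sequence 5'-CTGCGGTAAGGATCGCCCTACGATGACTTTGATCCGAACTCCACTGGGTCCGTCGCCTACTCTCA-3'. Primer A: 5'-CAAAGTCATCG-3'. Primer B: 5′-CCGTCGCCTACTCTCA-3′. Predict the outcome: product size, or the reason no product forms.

No product — the primers' 3' ends point away from each other.

Primer A (CAAAGTCATCG) has reverse complement CGATGACTTTG, which matches the top strand at positions 21–31; primer A anneals to the top strand there with its 3' end pointing upstream toward position 21.
Primer B (CCGTCGCCTACTCTCA) matches the top strand directly at positions 50–65; it anneals to the bottom strand with its 3' end pointing downstream toward position 65.
The 3' ends diverge (primer A extends toward position 1, primer B toward position 65), so the primers never converge on a shared product.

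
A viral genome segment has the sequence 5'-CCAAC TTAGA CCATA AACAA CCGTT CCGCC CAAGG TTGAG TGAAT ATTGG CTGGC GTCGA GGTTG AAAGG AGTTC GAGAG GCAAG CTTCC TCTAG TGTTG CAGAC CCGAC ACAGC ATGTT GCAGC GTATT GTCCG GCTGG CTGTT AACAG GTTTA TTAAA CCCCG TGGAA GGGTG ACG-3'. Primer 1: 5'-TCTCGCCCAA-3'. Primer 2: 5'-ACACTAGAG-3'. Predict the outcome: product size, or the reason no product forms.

No product — primer 1 has no binding site in the template.

Primer 1 (TCTCGCCCAA) does not match the top strand, and its reverse complement TTGGGCGAGA does not match either.
With no annealing site for primer 1, no amplification occurs.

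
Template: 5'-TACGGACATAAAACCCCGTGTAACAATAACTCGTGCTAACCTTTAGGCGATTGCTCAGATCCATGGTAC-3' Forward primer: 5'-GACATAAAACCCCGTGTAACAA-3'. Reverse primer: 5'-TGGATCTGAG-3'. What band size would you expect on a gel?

59 bp

Forward primer GACATAAAACCCCGTGTAACAA is found on the top strand at positions 5–26.
The reverse primer's reverse complement is CTCAGATCCA, which matches the template at positions 54–63.
Amplicon spans positions 5–63: 59 bp.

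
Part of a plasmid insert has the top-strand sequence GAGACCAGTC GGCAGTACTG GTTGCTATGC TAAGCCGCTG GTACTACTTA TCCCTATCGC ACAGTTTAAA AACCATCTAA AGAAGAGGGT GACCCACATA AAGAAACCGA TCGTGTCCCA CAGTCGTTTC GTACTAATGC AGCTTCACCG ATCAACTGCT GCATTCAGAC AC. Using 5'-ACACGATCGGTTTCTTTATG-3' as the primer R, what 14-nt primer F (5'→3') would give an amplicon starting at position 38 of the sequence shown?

5'-CTGGTACTACTTAT-3'

The reverse primer's reverse complement CATAAAGAAACCGATCGTGT matches the template at positions 97–116; the product starts at position 38.
The forward primer is identical to the top strand over positions 38–51: CTGGTACTACTTAT.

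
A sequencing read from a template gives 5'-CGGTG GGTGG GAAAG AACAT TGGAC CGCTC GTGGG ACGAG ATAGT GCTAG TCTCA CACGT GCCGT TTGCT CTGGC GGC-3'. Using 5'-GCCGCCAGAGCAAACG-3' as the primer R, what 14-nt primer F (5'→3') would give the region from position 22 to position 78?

The reverse primer's reverse complement CGTTTGCTCTGGCGGC matches the template at positions 63–78; the product starts at position 22.
The forward primer is identical to the top strand over positions 22–35: GGACCGCTCGTGGG.

5'-GGACCGCTCGTGGG-3'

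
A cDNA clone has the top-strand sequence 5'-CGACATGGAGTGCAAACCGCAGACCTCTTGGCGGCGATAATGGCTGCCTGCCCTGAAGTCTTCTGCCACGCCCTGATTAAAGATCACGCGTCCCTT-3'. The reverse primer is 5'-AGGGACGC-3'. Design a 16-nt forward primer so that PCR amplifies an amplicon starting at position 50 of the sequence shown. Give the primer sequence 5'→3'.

5'-GCCCTGAAGTCTTCTG-3'

The reverse primer's reverse complement GCGTCCCT matches the template at positions 88–95; the product starts at position 50.
The forward primer is identical to the top strand over positions 50–65: GCCCTGAAGTCTTCTG.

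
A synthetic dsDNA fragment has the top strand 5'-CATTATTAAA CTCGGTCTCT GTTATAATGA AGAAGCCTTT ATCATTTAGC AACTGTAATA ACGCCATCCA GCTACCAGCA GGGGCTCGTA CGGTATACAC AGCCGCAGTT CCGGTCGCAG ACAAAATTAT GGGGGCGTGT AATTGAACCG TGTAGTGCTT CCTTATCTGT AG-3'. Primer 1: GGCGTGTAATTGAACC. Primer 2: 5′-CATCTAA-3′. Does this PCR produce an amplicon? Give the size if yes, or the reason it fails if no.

Primer 2 (CATCTAA) does not match the top strand, and its reverse complement TTAGATG does not match either.
With no annealing site for primer 2, no amplification occurs.

No product — primer 2 has no binding site in the template.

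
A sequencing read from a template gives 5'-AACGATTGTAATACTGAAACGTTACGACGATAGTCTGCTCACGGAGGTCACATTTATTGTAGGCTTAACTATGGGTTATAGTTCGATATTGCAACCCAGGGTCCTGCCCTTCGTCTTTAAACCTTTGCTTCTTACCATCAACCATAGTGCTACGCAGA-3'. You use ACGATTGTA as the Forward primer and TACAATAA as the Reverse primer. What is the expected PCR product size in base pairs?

60 bp

Forward primer ACGATTGTA is found on the top strand at positions 2–10.
The reverse primer's reverse complement is TTATTGTA, which matches the template at positions 54–61.
Amplicon spans positions 2–61: 60 bp.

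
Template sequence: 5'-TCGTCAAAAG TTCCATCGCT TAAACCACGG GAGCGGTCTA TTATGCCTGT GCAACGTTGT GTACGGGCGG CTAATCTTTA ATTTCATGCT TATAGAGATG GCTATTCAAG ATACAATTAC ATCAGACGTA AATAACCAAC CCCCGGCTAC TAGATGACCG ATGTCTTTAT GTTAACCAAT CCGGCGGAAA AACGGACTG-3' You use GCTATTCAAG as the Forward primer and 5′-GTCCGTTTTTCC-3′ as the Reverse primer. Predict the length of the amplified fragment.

97 bp

Scanning the template, GCTATTCAAG occurs at positions 101–110; this primer anneals to the bottom strand there with its 3' end pointing downstream.
Taking the reverse complement of GTCCGTTTTTCC gives GGAAAAACGGAC, found at positions 186–197 on the template; the primer anneals here to the top strand with its 3' end pointing upstream.
Product length = (reverse-primer end) − (forward-primer start) + 1 = 197 − 101 + 1 = 97 bp.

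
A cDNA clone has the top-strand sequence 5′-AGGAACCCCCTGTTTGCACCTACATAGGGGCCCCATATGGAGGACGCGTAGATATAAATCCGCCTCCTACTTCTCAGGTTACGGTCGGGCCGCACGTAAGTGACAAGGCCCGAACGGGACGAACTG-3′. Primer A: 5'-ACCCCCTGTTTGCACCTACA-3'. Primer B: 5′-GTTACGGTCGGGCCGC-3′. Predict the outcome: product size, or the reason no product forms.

Primer A (ACCCCCTGTTTGCACCTACA) matches the top strand at positions 5–24 (3' end points downstream).
Primer B (GTTACGGTCGGGCCGC) also matches the top strand directly, at positions 78–93 — its reverse complement GCGGCCCGACCGTAAC is not present.
Both primers anneal to the bottom strand with 3' ends pointing the same way, so neither can prime synthesis back toward the other.

No product — both primers anneal to the same strand and extend in the same direction.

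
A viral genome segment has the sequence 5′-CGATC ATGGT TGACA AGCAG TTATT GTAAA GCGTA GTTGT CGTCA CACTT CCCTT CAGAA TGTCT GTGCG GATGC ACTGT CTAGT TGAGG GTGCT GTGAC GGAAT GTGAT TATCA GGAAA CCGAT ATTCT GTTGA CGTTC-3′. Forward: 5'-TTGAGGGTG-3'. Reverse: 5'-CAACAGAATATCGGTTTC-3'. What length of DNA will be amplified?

The forward primer matches the template at positions 85–93.
The reverse primer's reverse complement is GAAACCGATATTCTGTTG, which matches the template at positions 117–134.
The product runs from position 85 to position 134, so its length is 134 − 85 + 1 = 50 bp.

50 bp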